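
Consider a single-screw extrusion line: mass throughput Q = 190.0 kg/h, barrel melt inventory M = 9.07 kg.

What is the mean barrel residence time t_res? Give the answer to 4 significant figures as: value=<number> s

value=171.9 s

Q_s = Q / 3600 = 190.0 / 3600 = 0.0527778 kg/s
Mean residence time: t_res = M/Q_s = 9.07 kg / 0.0527778 kg/s = 171.853 s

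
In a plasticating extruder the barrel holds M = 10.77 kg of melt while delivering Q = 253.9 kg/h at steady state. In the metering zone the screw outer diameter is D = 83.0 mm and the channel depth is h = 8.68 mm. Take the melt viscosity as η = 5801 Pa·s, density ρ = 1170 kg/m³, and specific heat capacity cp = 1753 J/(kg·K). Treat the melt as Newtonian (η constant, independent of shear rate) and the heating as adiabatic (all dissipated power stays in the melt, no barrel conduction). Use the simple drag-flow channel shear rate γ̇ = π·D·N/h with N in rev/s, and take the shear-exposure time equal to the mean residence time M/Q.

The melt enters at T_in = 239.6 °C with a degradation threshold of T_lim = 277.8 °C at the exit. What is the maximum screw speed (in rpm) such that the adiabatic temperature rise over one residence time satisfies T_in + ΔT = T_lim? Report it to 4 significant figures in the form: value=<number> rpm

Throughput in SI: Q_s = 253.9 kg/h ÷ 3600 s/h = 0.0705278 kg/s
Mean residence time: t_res = M/Q_s = 10.77 kg / 0.0705278 kg/s = 152.706 s
Convert to metres: D = 0.083 m, h = 0.00868 m
ΔT_a = T_lim − T_in = 277.8 °C − 239.6 °C = 38.2 K
γ̇_max² = ΔT_a·ρ·cp/(η·t_res) = 38.2·1170·1753/(5801·152.706) = 88.4449 s⁻²
γ̇_max = sqrt(88.4449) = 9.40451 s⁻¹
N_max = γ̇_max·h / (π·D) = 9.40451 · 0.00868 / (π · 0.083) = 0.31306 rev/s = 18.7836 rpm

value=18.78 rpm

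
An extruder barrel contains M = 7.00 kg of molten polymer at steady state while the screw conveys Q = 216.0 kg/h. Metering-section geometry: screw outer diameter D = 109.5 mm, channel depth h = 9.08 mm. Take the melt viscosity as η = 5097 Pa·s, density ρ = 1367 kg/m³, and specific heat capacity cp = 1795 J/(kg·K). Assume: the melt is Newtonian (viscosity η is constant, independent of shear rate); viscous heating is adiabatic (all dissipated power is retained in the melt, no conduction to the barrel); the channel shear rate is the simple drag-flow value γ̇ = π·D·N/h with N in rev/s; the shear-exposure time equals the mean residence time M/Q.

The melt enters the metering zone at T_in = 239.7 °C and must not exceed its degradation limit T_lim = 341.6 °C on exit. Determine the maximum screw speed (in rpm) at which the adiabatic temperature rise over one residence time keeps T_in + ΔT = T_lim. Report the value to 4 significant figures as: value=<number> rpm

Q_s = Q / 3600 = 216.0 / 3600 = 0.06 kg/s
t_res = M / Q_s = 7.00 ÷ 0.06 = 116.667 s
Geometry in SI: D = 109.5 mm → 0.1095 m, h = 9.08 mm → 0.00908 m
ΔT_a = T_lim − T_in = 341.6 °C − 239.7 °C = 101.9 K
γ̇_max² = ΔT_a·ρ·cp/(η·t_res) = 101.9·1367·1795/(5097·116.667) = 420.48 s⁻²
γ̇_max = sqrt(420.48) = 20.5056 s⁻¹
N_max = γ̇_max·h / (π·D) = 20.5056 · 0.00908 / (π · 0.1095) = 0.541246 rev/s = 32.4748 rpm

value=32.47 rpm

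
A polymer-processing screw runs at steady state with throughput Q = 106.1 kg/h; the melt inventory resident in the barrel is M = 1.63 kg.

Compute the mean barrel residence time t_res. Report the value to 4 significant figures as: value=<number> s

Q_s = Q / 3600 = 106.1 / 3600 = 0.0294722 kg/s
t_res = M / Q_s = 1.63 / 0.0294722 = 55.3063 s

value=55.31 s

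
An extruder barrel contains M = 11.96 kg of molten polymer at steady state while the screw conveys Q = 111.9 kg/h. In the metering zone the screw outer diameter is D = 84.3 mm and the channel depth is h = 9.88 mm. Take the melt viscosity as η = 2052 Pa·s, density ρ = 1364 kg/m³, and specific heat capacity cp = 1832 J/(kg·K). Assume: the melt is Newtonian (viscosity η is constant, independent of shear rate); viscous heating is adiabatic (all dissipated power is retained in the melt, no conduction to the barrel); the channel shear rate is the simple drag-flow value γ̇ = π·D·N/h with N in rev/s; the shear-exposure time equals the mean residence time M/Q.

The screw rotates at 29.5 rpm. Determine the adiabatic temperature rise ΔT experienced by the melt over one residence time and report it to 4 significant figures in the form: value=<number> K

value=54.88 K

Q_s = Q / 3600 = 111.9 / 3600 = 0.0310833 kg/s
t_res = M / Q_s = 11.96 / 0.0310833 = 384.772 s
Convert to SI: D = 0.0843 m, h = 0.00988 m, N = 29.5/60 = 0.491667 rev/s
γ̇ = π D N / h = (π)(0.0843)(0.491667) / 0.00988 = 13.1793 s⁻¹
Adiabatic rise: ΔT = η γ̇² t_res / (ρ cp) = 2052·(13.1793)²·384.772 / (1364·1832) = 54.8812 K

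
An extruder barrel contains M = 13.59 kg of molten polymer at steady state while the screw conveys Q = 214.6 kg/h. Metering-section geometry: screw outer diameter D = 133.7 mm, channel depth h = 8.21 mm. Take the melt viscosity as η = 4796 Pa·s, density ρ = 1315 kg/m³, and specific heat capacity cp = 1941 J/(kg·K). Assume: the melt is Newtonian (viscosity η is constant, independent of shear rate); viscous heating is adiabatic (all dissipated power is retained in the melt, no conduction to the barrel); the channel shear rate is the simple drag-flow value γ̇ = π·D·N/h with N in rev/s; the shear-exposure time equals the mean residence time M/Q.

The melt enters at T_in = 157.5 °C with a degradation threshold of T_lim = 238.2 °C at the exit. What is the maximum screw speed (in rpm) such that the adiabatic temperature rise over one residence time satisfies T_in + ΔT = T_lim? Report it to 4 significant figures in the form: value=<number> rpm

value=16.10 rpm

Throughput in SI: Q_s = 214.6 kg/h ÷ 3600 s/h = 0.0596111 kg/s
t_res = M / Q_s = 13.59 / 0.0596111 = 227.978 s
Geometry in SI: D = 133.7 mm → 0.1337 m, h = 8.21 mm → 0.00821 m
Allowable rise: ΔT_a = T_lim − T_in = 238.2 − 157.5 = 80.7 K
γ̇_max² = ΔT_a·ρ·cp / (η·t_res) = [80.7 × 1315 × 1941] / [4796 × 227.978] = 188.388 s⁻²
Take the square root: γ̇_max = √(188.388) = 13.7255 s⁻¹
Solve γ̇ = πDN/h for N: N_max = γ̇_max·h/(π·D) = 13.7255 × 0.00821 / (π × 0.1337) = 0.26828 rev/s = 16.0968 rpm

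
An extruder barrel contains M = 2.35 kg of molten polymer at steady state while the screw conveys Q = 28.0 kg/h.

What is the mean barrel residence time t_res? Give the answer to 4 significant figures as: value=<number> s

value=302.1 s

Throughput in SI: Q_s = 28.0 kg/h ÷ 3600 s/h = 0.00777778 kg/s
Mean residence time: t_res = M/Q_s = 2.35 kg / 0.00777778 kg/s = 302.143 s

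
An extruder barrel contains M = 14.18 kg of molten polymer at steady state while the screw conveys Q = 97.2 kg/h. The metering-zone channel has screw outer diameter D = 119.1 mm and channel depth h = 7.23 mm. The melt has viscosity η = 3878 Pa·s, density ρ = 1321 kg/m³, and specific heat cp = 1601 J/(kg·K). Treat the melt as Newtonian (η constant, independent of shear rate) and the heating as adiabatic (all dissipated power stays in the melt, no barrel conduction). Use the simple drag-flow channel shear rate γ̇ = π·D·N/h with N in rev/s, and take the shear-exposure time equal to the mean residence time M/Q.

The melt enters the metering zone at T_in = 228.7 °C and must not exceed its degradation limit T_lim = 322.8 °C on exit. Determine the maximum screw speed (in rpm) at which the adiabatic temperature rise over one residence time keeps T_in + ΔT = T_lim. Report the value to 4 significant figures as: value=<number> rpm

value=11.46 rpm

Q_s = Q / 3600 = 97.2 / 3600 = 0.027 kg/s
t_res = M / Q_s = 14.18 / 0.027 = 525.185 s
Convert to metres: D = 0.1191 m, h = 0.00723 m
Allowable rise: ΔT_a = T_lim − T_in = 322.8 − 228.7 = 94.1 K
γ̇_max² = ΔT_a·ρ·cp/(η·t_res) = 94.1·1321·1601/(3878·525.185) = 97.7155 s⁻²
Take the square root: γ̇_max = √(97.7155) = 9.88512 s⁻¹
N_max = γ̇_max h / (πD) = 9.88512·0.00723/(π·0.1191) = 0.191011 rev/s → ×60 = 11.4607 rpm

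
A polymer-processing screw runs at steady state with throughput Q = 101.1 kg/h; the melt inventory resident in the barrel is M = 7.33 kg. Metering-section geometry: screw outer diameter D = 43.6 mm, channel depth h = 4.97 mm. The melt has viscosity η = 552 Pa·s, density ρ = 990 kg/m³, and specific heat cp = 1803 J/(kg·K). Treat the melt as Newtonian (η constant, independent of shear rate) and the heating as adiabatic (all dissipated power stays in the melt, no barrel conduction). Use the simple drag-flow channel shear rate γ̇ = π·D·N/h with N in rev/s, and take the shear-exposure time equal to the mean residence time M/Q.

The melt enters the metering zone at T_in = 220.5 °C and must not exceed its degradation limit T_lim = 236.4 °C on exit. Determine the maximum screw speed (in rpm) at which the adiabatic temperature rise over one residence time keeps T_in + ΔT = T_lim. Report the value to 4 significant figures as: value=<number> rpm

value=30.56 rpm

Q_s = Q / 3600 = 101.1 / 3600 = 0.0280833 kg/s
Mean residence time: t_res = M/Q_s = 7.33 kg / 0.0280833 kg/s = 261.009 s
Geometry in SI: D = 43.6 mm → 0.0436 m, h = 4.97 mm → 0.00497 m
ΔT_a = T_lim − T_in = 236.4 − 220.5 = 15.9 K
γ̇_max² = ΔT_a·ρ·cp / (η·t_res) = [15.9 × 990 × 1803] / [552 × 261.009] = 196.985 s⁻²
γ̇_max = √196.985 = 14.0351 s⁻¹
N_max = γ̇_max h / (πD) = 14.0351·0.00497/(π·0.0436) = 0.509257 rev/s → ×60 = 30.5554 rpm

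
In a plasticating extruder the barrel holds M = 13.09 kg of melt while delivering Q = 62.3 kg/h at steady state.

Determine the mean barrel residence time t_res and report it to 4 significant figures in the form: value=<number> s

value=756.4 s

Q_s = Q / 3600 = 62.3 / 3600 = 0.0173056 kg/s
t_res = M / Q_s = 13.09 / 0.0173056 = 756.404 s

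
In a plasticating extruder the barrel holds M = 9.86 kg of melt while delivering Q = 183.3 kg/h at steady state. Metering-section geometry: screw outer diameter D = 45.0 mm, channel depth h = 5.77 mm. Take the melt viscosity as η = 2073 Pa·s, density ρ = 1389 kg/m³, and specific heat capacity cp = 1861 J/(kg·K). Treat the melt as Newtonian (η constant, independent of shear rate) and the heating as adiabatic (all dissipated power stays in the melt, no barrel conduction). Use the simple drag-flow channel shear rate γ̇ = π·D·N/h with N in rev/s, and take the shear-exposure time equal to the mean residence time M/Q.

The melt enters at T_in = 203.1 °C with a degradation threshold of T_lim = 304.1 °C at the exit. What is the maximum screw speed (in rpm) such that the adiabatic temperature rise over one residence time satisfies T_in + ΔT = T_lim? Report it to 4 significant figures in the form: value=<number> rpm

Throughput in SI: Q_s = 183.3 kg/h ÷ 3600 s/h = 0.0509167 kg/s
Mean residence time: t_res = M/Q_s = 9.86 kg / 0.0509167 kg/s = 193.65 s
D = 45.0 mm = 0.045 m;  h = 5.77 mm = 0.00577 m
ΔT_a = T_lim − T_in = 304.1 °C − 203.1 °C = 101 K
Invert ΔT = ηγ̇²t_res/(ρcp) for γ̇: γ̇_max² = ΔT_a ρ cp / (η t_res) = 101·1389·1861 / (2073·193.65) = 650.36 s⁻²
γ̇_max = sqrt(650.36) = 25.5022 s⁻¹
N_max = γ̇_max h / (πD) = 25.5022·0.00577/(π·0.045) = 1.04086 rev/s → ×60 = 62.4513 rpm

value=62.45 rpm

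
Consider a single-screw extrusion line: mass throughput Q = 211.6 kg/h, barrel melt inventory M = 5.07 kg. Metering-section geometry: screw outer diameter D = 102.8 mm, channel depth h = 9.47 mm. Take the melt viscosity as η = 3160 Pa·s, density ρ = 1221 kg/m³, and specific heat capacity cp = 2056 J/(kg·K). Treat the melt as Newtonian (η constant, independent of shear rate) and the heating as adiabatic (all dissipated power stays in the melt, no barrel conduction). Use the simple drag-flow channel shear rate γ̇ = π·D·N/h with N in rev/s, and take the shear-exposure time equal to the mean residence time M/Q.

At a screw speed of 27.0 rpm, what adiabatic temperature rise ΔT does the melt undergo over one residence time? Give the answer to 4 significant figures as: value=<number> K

Throughput in SI: Q_s = 211.6 kg/h ÷ 3600 s/h = 0.0587778 kg/s
t_res = M / Q_s = 5.07 / 0.0587778 = 86.2571 s
Convert to SI: D = 0.1028 m, h = 0.00947 m, N = 27.0/60 = 0.45 rev/s
γ̇ = π·D·N / h = π · 0.1028 · 0.45 / 0.00947 = 15.3464 s⁻¹
Adiabatic rise: ΔT = η γ̇² t_res / (ρ cp) = 3160·(15.3464)²·86.2571 / (1221·2056) = 25.5714 K

value=25.57 K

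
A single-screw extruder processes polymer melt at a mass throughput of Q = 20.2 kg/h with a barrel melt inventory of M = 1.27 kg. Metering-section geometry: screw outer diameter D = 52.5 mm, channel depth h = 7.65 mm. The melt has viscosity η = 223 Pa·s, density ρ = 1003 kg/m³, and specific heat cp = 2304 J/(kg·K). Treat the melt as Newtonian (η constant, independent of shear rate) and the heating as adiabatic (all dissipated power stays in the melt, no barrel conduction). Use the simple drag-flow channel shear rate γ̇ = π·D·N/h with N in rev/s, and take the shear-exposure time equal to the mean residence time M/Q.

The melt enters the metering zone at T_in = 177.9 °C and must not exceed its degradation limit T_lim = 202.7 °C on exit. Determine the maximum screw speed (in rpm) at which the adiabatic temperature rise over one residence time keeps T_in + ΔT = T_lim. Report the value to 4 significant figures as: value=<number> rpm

Throughput in SI: Q_s = 20.2 kg/h ÷ 3600 s/h = 0.00561111 kg/s
t_res = M / Q_s = 1.27 ÷ 0.00561111 = 226.337 s
D = 52.5 mm = 0.0525 m;  h = 7.65 mm = 0.00765 m
ΔT_a = T_lim − T_in = 202.7 °C − 177.9 °C = 24.8 K
γ̇_max² = ΔT_a·ρ·cp / (η·t_res) = [24.8 × 1003 × 2304] / [223 × 226.337] = 1135.47 s⁻²
γ̇_max = √1135.47 = 33.6967 s⁻¹
Solve γ̇ = πDN/h for N: N_max = γ̇_max·h/(π·D) = 33.6967 × 0.00765 / (π × 0.0525) = 1.56293 rev/s = 93.7759 rpm

value=93.78 rpm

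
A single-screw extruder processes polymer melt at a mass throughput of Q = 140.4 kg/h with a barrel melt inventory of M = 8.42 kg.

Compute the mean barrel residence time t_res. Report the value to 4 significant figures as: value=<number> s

value=215.9 s

Q_s = Q / 3600 = 140.4 / 3600 = 0.039 kg/s
t_res = M / Q_s = 8.42 ÷ 0.039 = 215.897 s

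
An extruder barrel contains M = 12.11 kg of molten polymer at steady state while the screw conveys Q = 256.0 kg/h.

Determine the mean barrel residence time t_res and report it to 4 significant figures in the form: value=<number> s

value=170.3 s

Q_s = Q / 3600 = 256.0 / 3600 = 0.0711111 kg/s
t_res = M / Q_s = 12.11 ÷ 0.0711111 = 170.297 s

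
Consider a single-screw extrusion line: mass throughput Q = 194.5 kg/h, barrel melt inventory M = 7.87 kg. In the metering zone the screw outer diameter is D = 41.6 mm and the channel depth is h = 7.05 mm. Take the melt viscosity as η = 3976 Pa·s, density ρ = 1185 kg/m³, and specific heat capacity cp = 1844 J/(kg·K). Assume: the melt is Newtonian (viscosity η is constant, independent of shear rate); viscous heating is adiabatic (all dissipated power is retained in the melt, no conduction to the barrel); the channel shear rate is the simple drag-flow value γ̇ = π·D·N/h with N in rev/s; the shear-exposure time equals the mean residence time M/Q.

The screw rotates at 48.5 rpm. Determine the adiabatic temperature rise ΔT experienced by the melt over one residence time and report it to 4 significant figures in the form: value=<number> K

Q_s = Q / 3600 = 194.5 / 3600 = 0.0540278 kg/s
t_res = M / Q_s = 7.87 ÷ 0.0540278 = 145.666 s
Geometry in metres: D = 41.6 mm → 0.0416 m, h = 7.05 mm → 0.00705 m; screw speed N = 48.5 rpm = 0.808333 rev/s
γ̇ = π D N / h = (π)(0.0416)(0.808333) / 0.00705 = 14.9846 s⁻¹
ΔT = η·γ̇²·t_res/(ρ·cp) = [3976 × 14.9846² × 145.666] / [1185 × 1844] = 59.5133 K

value=59.51 K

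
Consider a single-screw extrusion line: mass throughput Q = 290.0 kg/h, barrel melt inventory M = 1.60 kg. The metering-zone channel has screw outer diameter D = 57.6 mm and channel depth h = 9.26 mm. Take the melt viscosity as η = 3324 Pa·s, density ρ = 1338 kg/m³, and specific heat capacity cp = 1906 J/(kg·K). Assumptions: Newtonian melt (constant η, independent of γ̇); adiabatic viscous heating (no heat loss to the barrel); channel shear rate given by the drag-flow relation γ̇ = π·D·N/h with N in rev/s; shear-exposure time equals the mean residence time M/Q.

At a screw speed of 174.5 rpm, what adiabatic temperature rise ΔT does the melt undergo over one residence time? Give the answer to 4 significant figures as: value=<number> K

value=83.62 K

Convert throughput: Q = 290.0 kg/h = 290.0/3600 = 0.0805556 kg/s
t_res = M / Q_s = 1.60 ÷ 0.0805556 = 19.8621 s
D = 57.6 mm = 0.0576 m;  h = 9.26 mm = 0.00926 m;  N = 174.5 rpm / 60 = 2.90833 rev/s
γ̇ = π D N / h = (π)(0.0576)(2.90833) / 0.00926 = 56.8337 s⁻¹
ΔT = η·γ̇²·t_res/(ρ·cp) = [3324 × 56.8337² × 19.8621] / [1338 × 1906] = 83.6214 K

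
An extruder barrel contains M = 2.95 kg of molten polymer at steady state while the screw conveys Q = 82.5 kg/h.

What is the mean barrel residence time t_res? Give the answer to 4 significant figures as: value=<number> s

Convert throughput: Q = 82.5 kg/h = 82.5/3600 = 0.0229167 kg/s
Mean residence time: t_res = M/Q_s = 2.95 kg / 0.0229167 kg/s = 128.727 s

value=128.7 s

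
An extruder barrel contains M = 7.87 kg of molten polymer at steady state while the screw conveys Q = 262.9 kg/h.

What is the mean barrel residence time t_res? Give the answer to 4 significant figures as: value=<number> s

value=107.8 s

Throughput in SI: Q_s = 262.9 kg/h ÷ 3600 s/h = 0.0730278 kg/s
t_res = M / Q_s = 7.87 ÷ 0.0730278 = 107.767 s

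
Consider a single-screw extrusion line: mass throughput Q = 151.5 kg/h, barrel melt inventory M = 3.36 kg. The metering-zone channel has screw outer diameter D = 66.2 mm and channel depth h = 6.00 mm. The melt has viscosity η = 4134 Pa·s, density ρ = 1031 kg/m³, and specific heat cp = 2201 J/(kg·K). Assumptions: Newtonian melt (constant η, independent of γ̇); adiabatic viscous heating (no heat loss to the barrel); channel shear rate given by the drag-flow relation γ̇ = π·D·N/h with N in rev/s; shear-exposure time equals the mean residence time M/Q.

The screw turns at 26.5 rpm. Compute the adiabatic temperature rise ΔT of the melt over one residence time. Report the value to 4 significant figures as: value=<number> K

value=34.09 K

Throughput in SI: Q_s = 151.5 kg/h ÷ 3600 s/h = 0.0420833 kg/s
t_res = M / Q_s = 3.36 ÷ 0.0420833 = 79.8416 s
D = 66.2 mm = 0.0662 m;  h = 6.00 mm = 0.006 m;  N = 26.5 rpm / 60 = 0.441667 rev/s
γ̇ = π D N / h = (π)(0.0662)(0.441667) / 0.006 = 15.3092 s⁻¹
ΔT = η·γ̇²·t_res / (ρ·cp) = 4134 · (15.3092)² · 79.8416 / (1031 · 2201) = 34.0897 K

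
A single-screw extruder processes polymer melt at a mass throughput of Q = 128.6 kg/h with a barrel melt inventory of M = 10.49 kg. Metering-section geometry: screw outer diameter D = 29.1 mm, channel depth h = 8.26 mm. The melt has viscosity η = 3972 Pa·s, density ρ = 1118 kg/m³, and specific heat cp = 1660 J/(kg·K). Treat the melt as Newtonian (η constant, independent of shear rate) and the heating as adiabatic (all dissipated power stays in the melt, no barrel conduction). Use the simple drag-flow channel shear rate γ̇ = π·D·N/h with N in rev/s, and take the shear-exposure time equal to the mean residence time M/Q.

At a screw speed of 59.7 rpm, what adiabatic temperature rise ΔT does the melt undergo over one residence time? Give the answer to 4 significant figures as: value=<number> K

Q_s = Q / 3600 = 128.6 / 3600 = 0.0357222 kg/s
t_res = M / Q_s = 10.49 ÷ 0.0357222 = 293.655 s
Geometry in metres: D = 29.1 mm → 0.0291 m, h = 8.26 mm → 0.00826 m; screw speed N = 59.7 rpm = 0.995 rev/s
γ̇ = π·D·N / h = π · 0.0291 · 0.995 / 0.00826 = 11.0125 s⁻¹
Adiabatic rise: ΔT = η γ̇² t_res / (ρ cp) = 3972·(11.0125)²·293.655 / (1118·1660) = 76.2199 K

value=76.22 K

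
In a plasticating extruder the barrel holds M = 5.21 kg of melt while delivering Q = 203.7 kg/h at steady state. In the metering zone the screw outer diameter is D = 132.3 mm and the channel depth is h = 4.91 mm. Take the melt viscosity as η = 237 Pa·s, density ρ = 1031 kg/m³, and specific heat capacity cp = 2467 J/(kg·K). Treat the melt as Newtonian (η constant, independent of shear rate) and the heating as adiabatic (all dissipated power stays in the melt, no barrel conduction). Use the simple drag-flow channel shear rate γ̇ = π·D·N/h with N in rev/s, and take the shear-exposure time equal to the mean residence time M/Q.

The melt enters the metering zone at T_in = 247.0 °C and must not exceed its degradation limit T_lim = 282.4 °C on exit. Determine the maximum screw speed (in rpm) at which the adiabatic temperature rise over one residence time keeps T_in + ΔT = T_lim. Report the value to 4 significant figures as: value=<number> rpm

Convert throughput: Q = 203.7 kg/h = 203.7/3600 = 0.0565833 kg/s
t_res = M / Q_s = 5.21 / 0.0565833 = 92.0766 s
Convert to metres: D = 0.1323 m, h = 0.00491 m
ΔT_a = T_lim − T_in = 282.4 − 247.0 = 35.4 K
γ̇_max² = ΔT_a·ρ·cp/(η·t_res) = 35.4·1031·2467/(237·92.0766) = 4126.04 s⁻²
γ̇_max = √4126.04 = 64.2343 s⁻¹
N_max = γ̇_max·h / (π·D) = 64.2343 · 0.00491 / (π · 0.1323) = 0.75882 rev/s = 45.5292 rpm

value=45.53 rpm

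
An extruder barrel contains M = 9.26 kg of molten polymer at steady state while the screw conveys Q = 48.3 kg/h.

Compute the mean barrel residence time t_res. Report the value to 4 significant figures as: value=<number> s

Q_s = Q / 3600 = 48.3 / 3600 = 0.0134167 kg/s
Mean residence time: t_res = M/Q_s = 9.26 kg / 0.0134167 kg/s = 690.186 s

value=690.2 s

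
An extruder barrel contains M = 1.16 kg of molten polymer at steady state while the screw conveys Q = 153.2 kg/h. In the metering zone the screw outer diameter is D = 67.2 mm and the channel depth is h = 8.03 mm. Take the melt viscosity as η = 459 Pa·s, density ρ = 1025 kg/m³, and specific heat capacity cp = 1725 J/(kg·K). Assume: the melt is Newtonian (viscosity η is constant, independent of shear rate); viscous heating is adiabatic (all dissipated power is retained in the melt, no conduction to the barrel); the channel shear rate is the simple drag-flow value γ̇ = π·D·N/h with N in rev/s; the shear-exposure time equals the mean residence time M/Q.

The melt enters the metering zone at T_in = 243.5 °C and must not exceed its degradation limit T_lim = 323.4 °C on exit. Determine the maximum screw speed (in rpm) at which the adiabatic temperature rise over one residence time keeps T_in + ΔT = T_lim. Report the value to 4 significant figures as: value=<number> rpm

value=242.5 rpm

Convert throughput: Q = 153.2 kg/h = 153.2/3600 = 0.0425556 kg/s
Mean residence time: t_res = M/Q_s = 1.16 kg / 0.0425556 kg/s = 27.2585 s
Convert to metres: D = 0.0672 m, h = 0.00803 m
ΔT_a = T_lim − T_in = 323.4 °C − 243.5 °C = 79.9 K
Invert ΔT = ηγ̇²t_res/(ρcp) for γ̇: γ̇_max² = ΔT_a ρ cp / (η t_res) = 79.9·1025·1725 / (459·27.2585) = 11291.3 s⁻²
γ̇_max = √11291.3 = 106.261 s⁻¹
N_max = γ̇_max h / (πD) = 106.261·0.00803/(π·0.0672) = 4.04175 rev/s → ×60 = 242.505 rpm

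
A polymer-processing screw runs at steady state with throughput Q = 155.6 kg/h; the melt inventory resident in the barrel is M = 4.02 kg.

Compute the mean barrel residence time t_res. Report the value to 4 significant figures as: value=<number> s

Q_s = Q / 3600 = 155.6 / 3600 = 0.0432222 kg/s
t_res = M / Q_s = 4.02 ÷ 0.0432222 = 93.0077 s

value=93.01 s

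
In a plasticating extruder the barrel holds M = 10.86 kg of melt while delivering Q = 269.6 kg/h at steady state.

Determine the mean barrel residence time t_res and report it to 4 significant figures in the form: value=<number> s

Convert throughput: Q = 269.6 kg/h = 269.6/3600 = 0.0748889 kg/s
t_res = M / Q_s = 10.86 ÷ 0.0748889 = 145.015 s

value=145.0 s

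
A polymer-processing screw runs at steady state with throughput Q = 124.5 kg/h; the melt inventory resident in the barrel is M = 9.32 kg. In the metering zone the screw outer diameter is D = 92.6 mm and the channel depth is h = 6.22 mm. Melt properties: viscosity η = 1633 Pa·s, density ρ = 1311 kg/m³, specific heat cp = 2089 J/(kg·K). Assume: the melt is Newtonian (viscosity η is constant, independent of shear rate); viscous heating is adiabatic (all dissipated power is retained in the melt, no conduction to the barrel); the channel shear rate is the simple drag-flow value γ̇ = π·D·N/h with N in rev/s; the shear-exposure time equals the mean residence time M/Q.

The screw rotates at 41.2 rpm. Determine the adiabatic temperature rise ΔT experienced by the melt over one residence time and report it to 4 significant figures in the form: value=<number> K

value=165.7 K

Q_s = Q / 3600 = 124.5 / 3600 = 0.0345833 kg/s
t_res = M / Q_s = 9.32 / 0.0345833 = 269.494 s
D = 92.6 mm = 0.0926 m;  h = 6.22 mm = 0.00622 m;  N = 41.2 rpm / 60 = 0.686667 rev/s
γ̇ = π D N / h = (π)(0.0926)(0.686667) / 0.00622 = 32.1156 s⁻¹
ΔT = η·γ̇²·t_res / (ρ·cp) = 1633 · (32.1156)² · 269.494 / (1311 · 2089) = 165.74 K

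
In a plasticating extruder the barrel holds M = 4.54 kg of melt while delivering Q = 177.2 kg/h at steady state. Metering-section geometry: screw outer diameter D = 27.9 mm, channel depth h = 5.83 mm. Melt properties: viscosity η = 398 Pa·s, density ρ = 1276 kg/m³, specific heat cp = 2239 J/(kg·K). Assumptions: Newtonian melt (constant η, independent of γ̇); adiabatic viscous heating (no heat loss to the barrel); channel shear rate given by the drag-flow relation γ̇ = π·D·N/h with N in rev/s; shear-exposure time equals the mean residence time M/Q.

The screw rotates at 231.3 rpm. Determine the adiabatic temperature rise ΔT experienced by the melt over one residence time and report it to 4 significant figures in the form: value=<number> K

Q_s = Q / 3600 = 177.2 / 3600 = 0.0492222 kg/s
t_res = M / Q_s = 4.54 ÷ 0.0492222 = 92.2348 s
Convert to SI: D = 0.0279 m, h = 0.00583 m, N = 231.3/60 = 3.855 rev/s
γ̇ = π D N / h = (π)(0.0279)(3.855) / 0.00583 = 57.9575 s⁻¹
ΔT = η·γ̇²·t_res / (ρ·cp) = 398 · (57.9575)² · 92.2348 / (1276 · 2239) = 43.1611 K

value=43.16 K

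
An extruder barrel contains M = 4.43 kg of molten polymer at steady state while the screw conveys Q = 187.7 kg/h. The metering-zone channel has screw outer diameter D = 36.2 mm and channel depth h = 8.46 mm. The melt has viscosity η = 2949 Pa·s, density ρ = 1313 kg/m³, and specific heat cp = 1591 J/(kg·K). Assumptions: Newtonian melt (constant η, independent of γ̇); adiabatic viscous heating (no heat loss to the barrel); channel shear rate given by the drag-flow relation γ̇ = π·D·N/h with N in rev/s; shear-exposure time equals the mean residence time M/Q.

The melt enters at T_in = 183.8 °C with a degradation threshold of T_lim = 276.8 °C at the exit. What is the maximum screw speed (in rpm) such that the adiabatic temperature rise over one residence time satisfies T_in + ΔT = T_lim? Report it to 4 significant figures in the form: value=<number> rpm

value=124.3 rpm

Throughput in SI: Q_s = 187.7 kg/h ÷ 3600 s/h = 0.0521389 kg/s
t_res = M / Q_s = 4.43 ÷ 0.0521389 = 84.9654 s
Convert to metres: D = 0.0362 m, h = 0.00846 m
ΔT_a = T_lim − T_in = 276.8 − 183.8 = 93 K
γ̇_max² = ΔT_a·ρ·cp / (η·t_res) = [93 × 1313 × 1591] / [2949 × 84.9654] = 775.356 s⁻²
Take the square root: γ̇_max = √(775.356) = 27.8452 s⁻¹
N_max = γ̇_max·h / (π·D) = 27.8452 · 0.00846 / (π · 0.0362) = 2.07139 rev/s = 124.284 rpm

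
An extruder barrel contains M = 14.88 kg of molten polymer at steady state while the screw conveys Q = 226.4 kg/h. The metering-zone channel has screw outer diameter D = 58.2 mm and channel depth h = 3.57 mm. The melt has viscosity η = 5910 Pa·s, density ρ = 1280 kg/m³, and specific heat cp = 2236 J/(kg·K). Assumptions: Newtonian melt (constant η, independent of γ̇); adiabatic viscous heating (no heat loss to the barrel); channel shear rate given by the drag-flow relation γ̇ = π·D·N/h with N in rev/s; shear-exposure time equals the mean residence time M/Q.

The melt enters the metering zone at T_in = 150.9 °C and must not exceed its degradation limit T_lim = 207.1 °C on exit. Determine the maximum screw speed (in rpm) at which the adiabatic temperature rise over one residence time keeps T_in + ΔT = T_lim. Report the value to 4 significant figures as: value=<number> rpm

Throughput in SI: Q_s = 226.4 kg/h ÷ 3600 s/h = 0.0628889 kg/s
t_res = M / Q_s = 14.88 / 0.0628889 = 236.608 s
Convert to metres: D = 0.0582 m, h = 0.00357 m
ΔT_a = T_lim − T_in = 207.1 − 150.9 = 56.2 K
γ̇_max² = ΔT_a·ρ·cp/(η·t_res) = 56.2·1280·2236/(5910·236.608) = 115.027 s⁻²
γ̇_max = sqrt(115.027) = 10.7251 s⁻¹
Solve γ̇ = πDN/h for N: N_max = γ̇_max·h/(π·D) = 10.7251 × 0.00357 / (π × 0.0582) = 0.209409 rev/s = 12.5646 rpm

value=12.56 rpm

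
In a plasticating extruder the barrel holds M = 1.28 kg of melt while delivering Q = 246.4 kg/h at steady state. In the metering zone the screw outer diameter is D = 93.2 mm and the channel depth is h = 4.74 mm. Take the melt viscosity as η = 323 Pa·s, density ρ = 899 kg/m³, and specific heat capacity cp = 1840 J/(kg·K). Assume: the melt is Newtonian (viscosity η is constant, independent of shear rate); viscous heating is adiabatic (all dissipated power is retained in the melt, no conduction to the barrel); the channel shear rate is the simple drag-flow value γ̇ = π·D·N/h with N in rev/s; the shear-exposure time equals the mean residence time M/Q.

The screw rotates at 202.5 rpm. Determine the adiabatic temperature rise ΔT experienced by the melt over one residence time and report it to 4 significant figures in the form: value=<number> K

value=158.7 K

Throughput in SI: Q_s = 246.4 kg/h ÷ 3600 s/h = 0.0684444 kg/s
t_res = M / Q_s = 1.28 / 0.0684444 = 18.7013 s
D = 93.2 mm = 0.0932 m;  h = 4.74 mm = 0.00474 m;  N = 202.5 rpm / 60 = 3.375 rev/s
γ̇ = π·D·N / h = π · 0.0932 · 3.375 / 0.00474 = 208.478 s⁻¹
ΔT = η·γ̇²·t_res / (ρ·cp) = 323 · (208.478)² · 18.7013 / (899 · 1840) = 158.715 K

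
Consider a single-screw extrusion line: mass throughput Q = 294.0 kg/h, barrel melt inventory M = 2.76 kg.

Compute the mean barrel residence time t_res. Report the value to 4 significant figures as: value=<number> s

Throughput in SI: Q_s = 294.0 kg/h ÷ 3600 s/h = 0.0816667 kg/s
Mean residence time: t_res = M/Q_s = 2.76 kg / 0.0816667 kg/s = 33.7959 s

value=33.80 s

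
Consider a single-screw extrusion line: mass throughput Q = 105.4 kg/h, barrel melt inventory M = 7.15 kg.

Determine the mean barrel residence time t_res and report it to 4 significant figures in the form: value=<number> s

Throughput in SI: Q_s = 105.4 kg/h ÷ 3600 s/h = 0.0292778 kg/s
Mean residence time: t_res = M/Q_s = 7.15 kg / 0.0292778 kg/s = 244.213 s

value=244.2 s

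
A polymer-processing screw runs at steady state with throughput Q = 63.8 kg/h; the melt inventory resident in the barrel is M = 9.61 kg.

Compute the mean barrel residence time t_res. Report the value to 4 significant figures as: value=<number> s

Throughput in SI: Q_s = 63.8 kg/h ÷ 3600 s/h = 0.0177222 kg/s
t_res = M / Q_s = 9.61 ÷ 0.0177222 = 542.257 s

value=542.3 s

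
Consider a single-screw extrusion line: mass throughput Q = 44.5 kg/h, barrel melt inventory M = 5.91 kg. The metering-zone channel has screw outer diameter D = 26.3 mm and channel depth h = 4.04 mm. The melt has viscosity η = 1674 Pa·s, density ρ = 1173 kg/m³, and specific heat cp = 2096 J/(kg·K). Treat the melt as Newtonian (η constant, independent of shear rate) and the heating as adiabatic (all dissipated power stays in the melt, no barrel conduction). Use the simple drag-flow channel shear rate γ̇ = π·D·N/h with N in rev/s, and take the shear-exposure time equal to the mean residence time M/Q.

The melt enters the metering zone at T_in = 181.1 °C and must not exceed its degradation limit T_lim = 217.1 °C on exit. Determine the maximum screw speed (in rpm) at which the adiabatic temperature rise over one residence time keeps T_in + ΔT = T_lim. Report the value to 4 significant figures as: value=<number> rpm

value=30.85 rpm

Convert throughput: Q = 44.5 kg/h = 44.5/3600 = 0.0123611 kg/s
t_res = M / Q_s = 5.91 / 0.0123611 = 478.112 s
Convert to metres: D = 0.0263 m, h = 0.00404 m
ΔT_a = T_lim − T_in = 217.1 °C − 181.1 °C = 36 K
Invert ΔT = ηγ̇²t_res/(ρcp) for γ̇: γ̇_max² = ΔT_a ρ cp / (η t_res) = 36·1173·2096 / (1674·478.112) = 110.588 s⁻²
γ̇_max = sqrt(110.588) = 10.5161 s⁻¹
N_max = γ̇_max h / (πD) = 10.5161·0.00404/(π·0.0263) = 0.514196 rev/s → ×60 = 30.8518 rpm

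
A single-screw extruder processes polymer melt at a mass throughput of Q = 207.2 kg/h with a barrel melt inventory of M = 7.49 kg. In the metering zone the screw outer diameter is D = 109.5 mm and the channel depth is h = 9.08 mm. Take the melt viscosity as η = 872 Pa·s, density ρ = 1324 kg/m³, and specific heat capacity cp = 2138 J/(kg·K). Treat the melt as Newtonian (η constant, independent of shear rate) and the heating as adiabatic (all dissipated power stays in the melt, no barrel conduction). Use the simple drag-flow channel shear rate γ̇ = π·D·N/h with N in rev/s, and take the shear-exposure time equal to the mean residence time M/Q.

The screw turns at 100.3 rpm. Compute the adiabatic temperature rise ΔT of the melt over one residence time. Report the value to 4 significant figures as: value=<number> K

Convert throughput: Q = 207.2 kg/h = 207.2/3600 = 0.0575556 kg/s
t_res = M / Q_s = 7.49 / 0.0575556 = 130.135 s
D = 109.5 mm = 0.1095 m;  h = 9.08 mm = 0.00908 m;  N = 100.3 rpm / 60 = 1.67167 rev/s
Shear rate: γ̇ = πDN/h = π·0.1095·1.67167/0.00908 = 63.3327 s⁻¹
ΔT = η·γ̇²·t_res/(ρ·cp) = [872 × 63.3327² × 130.135] / [1324 × 2138] = 160.794 K

value=160.8 K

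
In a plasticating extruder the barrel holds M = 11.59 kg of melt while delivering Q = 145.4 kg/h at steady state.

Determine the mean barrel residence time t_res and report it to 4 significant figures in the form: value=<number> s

Throughput in SI: Q_s = 145.4 kg/h ÷ 3600 s/h = 0.0403889 kg/s
t_res = M / Q_s = 11.59 ÷ 0.0403889 = 286.96 s

value=287.0 s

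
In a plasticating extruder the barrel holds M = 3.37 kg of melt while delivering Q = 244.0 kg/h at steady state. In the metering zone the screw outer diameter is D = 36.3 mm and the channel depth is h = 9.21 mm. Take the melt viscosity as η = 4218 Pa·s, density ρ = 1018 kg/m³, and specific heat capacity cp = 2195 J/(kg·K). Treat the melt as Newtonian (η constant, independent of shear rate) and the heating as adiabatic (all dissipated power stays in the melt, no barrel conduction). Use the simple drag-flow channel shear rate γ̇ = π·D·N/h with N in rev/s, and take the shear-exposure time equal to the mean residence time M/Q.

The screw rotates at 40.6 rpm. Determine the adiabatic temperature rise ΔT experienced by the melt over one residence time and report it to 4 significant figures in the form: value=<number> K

value=6.589 K

Q_s = Q / 3600 = 244.0 / 3600 = 0.0677778 kg/s
t_res = M / Q_s = 3.37 / 0.0677778 = 49.7213 s
Geometry in metres: D = 36.3 mm → 0.0363 m, h = 9.21 mm → 0.00921 m; screw speed N = 40.6 rpm = 0.676667 rev/s
γ̇ = π D N / h = (π)(0.0363)(0.676667) / 0.00921 = 8.3786 s⁻¹
ΔT = η·γ̇²·t_res/(ρ·cp) = [4218 × 8.3786² × 49.7213] / [1018 × 2195] = 6.58886 K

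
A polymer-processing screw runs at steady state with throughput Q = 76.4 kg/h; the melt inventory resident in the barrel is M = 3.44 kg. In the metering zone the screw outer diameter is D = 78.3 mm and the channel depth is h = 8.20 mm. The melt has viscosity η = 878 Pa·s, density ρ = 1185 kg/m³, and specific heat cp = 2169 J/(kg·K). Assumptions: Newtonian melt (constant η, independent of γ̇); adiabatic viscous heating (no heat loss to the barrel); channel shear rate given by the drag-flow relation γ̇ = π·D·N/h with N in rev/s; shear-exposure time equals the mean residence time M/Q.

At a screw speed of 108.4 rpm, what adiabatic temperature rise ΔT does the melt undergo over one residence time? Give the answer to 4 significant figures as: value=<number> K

Q_s = Q / 3600 = 76.4 / 3600 = 0.0212222 kg/s
t_res = M / Q_s = 3.44 / 0.0212222 = 162.094 s
D = 78.3 mm = 0.0783 m;  h = 8.20 mm = 0.0082 m;  N = 108.4 rpm / 60 = 1.80667 rev/s
Shear rate: γ̇ = πDN/h = π·0.0783·1.80667/0.0082 = 54.1971 s⁻¹
ΔT = η·γ̇²·t_res / (ρ·cp) = 878 · (54.1971)² · 162.094 / (1185 · 2169) = 162.643 K

value=162.6 K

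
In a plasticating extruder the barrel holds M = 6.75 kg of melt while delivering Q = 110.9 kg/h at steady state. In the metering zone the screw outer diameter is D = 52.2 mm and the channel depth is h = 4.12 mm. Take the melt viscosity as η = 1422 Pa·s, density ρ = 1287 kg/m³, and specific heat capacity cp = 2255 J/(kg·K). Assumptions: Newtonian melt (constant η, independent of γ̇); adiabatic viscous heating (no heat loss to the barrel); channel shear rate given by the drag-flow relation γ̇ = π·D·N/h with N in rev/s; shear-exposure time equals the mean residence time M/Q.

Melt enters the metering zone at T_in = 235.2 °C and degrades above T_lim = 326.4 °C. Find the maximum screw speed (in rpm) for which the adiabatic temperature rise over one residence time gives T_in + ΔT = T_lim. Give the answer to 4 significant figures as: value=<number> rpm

value=43.93 rpm

Convert throughput: Q = 110.9 kg/h = 110.9/3600 = 0.0308056 kg/s
t_res = M / Q_s = 6.75 ÷ 0.0308056 = 219.116 s
Convert to metres: D = 0.0522 m, h = 0.00412 m
ΔT_a = T_lim − T_in = 326.4 °C − 235.2 °C = 91.2 K
γ̇_max² = ΔT_a·ρ·cp/(η·t_res) = 91.2·1287·2255/(1422·219.116) = 849.465 s⁻²
γ̇_max = √849.465 = 29.1456 s⁻¹
N_max = γ̇_max·h / (π·D) = 29.1456 · 0.00412 / (π · 0.0522) = 0.732234 rev/s = 43.934 rpm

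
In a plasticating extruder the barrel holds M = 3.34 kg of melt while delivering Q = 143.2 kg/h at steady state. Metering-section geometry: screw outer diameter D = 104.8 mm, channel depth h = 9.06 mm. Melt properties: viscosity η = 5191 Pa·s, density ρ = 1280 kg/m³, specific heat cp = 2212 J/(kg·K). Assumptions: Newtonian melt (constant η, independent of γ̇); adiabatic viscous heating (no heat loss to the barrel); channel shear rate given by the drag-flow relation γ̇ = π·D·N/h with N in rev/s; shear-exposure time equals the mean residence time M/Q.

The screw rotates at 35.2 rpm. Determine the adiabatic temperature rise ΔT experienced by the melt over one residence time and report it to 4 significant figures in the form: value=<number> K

value=69.97 K

Convert throughput: Q = 143.2 kg/h = 143.2/3600 = 0.0397778 kg/s
t_res = M / Q_s = 3.34 / 0.0397778 = 83.9665 s
Convert to SI: D = 0.1048 m, h = 0.00906 m, N = 35.2/60 = 0.586667 rev/s
γ̇ = π D N / h = (π)(0.1048)(0.586667) / 0.00906 = 21.3194 s⁻¹
ΔT = η·γ̇²·t_res/(ρ·cp) = [5191 × 21.3194² × 83.9665] / [1280 × 2212] = 69.9698 K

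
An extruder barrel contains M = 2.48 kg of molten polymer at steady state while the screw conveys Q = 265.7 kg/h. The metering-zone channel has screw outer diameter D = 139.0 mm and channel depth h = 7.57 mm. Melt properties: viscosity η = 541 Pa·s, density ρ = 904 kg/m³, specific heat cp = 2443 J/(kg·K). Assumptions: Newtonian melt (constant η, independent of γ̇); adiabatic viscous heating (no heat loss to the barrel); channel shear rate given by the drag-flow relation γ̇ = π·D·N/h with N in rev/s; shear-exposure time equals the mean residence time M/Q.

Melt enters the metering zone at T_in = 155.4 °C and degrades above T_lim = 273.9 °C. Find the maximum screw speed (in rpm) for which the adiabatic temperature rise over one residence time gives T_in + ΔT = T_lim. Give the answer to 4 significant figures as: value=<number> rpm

value=124.8 rpm

Convert throughput: Q = 265.7 kg/h = 265.7/3600 = 0.0738056 kg/s
t_res = M / Q_s = 2.48 ÷ 0.0738056 = 33.6018 s
Convert to metres: D = 0.139 m, h = 0.00757 m
Allowable rise: ΔT_a = T_lim − T_in = 273.9 − 155.4 = 118.5 K
Invert ΔT = ηγ̇²t_res/(ρcp) for γ̇: γ̇_max² = ΔT_a ρ cp / (η t_res) = 118.5·904·2443 / (541·33.6018) = 14396.3 s⁻²
γ̇_max = sqrt(14396.3) = 119.985 s⁻¹
N_max = γ̇_max h / (πD) = 119.985·0.00757/(π·0.139) = 2.07997 rev/s → ×60 = 124.798 rpm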